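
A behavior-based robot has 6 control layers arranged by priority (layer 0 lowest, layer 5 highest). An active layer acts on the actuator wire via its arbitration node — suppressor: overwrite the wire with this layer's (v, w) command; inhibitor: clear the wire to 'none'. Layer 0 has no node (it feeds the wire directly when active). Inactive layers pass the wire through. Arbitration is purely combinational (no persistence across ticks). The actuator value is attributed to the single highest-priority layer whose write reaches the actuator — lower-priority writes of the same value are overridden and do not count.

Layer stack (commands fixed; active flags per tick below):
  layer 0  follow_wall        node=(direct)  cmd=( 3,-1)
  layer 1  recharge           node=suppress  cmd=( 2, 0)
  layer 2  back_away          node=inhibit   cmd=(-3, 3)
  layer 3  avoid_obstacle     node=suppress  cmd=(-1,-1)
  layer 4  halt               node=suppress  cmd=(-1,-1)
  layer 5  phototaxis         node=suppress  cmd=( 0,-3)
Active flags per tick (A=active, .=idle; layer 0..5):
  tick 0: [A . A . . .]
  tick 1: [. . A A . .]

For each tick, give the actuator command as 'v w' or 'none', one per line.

tick 0:
  [0] follow_wall on; wire := (3, -1)
  [1] recharge off; pass (3, -1)
  [2] back_away on (inhibit); wire := none
  [3] avoid_obstacle off; pass none
  [4] halt off; pass none
  [5] phototaxis off; pass none
  output none
tick 1:
  [0] follow_wall off; wire := none
  [1] recharge off; pass none
  [2] back_away on (inhibit); wire := none
  [3] avoid_obstacle on (suppress); wire := (-1, -1)
  [4] halt off; pass (-1, -1)
  [5] phototaxis off; pass (-1, -1)
  output (-1, -1)

none
-1 -1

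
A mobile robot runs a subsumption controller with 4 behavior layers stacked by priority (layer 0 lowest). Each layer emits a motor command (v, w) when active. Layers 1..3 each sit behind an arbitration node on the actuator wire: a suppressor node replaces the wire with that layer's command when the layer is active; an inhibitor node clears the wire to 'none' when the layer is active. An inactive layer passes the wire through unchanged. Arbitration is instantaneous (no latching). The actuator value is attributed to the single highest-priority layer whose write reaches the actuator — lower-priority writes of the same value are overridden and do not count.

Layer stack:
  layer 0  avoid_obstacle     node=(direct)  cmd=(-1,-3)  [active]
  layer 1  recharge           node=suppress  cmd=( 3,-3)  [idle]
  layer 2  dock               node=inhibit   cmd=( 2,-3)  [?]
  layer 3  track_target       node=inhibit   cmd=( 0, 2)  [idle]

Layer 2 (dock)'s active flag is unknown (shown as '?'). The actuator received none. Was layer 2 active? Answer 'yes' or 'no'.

If layer 2 is active=yes:
  actuator would be none
If layer 2 is active=no:
  actuator would be (-1, -3)
Observed none, so layer 2 was active.

yes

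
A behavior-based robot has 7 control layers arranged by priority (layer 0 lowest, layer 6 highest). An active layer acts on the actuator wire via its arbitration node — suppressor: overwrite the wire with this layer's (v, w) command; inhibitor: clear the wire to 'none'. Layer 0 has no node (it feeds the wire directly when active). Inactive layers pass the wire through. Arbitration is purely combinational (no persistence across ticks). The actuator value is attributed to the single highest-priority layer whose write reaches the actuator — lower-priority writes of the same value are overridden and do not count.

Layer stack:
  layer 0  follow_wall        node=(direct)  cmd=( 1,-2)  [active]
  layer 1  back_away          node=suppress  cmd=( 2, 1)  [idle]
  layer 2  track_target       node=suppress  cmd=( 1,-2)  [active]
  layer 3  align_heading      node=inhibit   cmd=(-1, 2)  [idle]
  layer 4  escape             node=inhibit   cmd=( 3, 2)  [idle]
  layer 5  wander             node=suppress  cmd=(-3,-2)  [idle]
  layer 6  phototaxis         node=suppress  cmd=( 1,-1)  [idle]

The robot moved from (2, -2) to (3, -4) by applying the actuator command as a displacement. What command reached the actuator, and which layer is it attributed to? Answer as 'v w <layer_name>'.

displacement = (3, -4) − (2, -2) = (1, -2)
layer 0 (follow_wall) active — direct: (1, -2)
layer 1 (back_away) idle — unchanged: (1, -2)
layer 2 (track_target) active — suppresses: (1, -2)
layer 3 (align_heading) idle — unchanged: (1, -2)
layer 4 (escape) idle — unchanged: (1, -2)
layer 5 (wander) idle — unchanged: (1, -2)
layer 6 (phototaxis) idle — unchanged: (1, -2)
→ actuator (1, -2) — from layer 2 (track_target)

1 -2 track_target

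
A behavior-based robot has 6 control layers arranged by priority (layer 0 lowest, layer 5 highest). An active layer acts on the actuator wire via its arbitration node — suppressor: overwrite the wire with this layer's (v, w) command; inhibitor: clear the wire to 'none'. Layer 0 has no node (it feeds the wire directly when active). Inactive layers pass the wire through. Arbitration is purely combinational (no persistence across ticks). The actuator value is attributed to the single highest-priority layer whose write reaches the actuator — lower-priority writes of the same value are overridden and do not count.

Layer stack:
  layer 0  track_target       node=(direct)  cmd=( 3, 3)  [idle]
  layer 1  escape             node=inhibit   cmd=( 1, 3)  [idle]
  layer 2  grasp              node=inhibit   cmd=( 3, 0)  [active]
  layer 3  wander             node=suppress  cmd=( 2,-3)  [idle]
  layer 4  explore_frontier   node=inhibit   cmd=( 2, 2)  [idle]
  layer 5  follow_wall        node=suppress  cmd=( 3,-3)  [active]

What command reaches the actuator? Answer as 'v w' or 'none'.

[0] track_target off; wire := none
[1] escape off; pass none
[2] grasp on (inhibit); wire := none
[3] wander off; pass none
[4] explore_frontier off; pass none
[5] follow_wall on (suppress); wire := (3, -3)
output (3, -3)

3 -3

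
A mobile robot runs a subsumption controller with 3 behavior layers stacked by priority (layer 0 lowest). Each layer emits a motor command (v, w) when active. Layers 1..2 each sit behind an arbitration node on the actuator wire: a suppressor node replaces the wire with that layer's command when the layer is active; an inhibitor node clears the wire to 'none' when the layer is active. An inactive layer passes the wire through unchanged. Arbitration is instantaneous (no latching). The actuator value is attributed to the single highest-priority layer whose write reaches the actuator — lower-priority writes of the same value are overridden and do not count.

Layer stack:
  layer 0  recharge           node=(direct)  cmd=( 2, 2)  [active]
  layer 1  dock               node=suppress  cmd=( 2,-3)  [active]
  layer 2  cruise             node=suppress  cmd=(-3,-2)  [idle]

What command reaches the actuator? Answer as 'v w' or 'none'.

2 -3

layer 0 (recharge) active — direct: (2, 2)
layer 1 (dock) active — suppresses: (2, -3)
layer 2 (cruise) idle — unchanged: (2, -3)
→ actuator (2, -3)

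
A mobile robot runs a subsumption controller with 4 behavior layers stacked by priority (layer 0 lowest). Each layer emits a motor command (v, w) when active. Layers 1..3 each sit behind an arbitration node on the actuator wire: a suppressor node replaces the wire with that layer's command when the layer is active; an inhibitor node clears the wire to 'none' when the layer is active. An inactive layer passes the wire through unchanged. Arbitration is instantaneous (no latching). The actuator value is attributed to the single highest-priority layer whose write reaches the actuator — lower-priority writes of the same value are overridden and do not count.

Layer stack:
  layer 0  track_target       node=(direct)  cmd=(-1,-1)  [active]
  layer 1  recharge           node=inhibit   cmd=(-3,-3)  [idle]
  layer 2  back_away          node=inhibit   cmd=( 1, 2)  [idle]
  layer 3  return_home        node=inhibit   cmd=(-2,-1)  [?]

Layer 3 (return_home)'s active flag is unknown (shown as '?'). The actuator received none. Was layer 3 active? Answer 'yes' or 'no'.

If layer 3 is active=yes:
  actuator would be none
If layer 3 is active=no:
  actuator would be (-1, -1)
Observed none, so layer 3 was active.

yes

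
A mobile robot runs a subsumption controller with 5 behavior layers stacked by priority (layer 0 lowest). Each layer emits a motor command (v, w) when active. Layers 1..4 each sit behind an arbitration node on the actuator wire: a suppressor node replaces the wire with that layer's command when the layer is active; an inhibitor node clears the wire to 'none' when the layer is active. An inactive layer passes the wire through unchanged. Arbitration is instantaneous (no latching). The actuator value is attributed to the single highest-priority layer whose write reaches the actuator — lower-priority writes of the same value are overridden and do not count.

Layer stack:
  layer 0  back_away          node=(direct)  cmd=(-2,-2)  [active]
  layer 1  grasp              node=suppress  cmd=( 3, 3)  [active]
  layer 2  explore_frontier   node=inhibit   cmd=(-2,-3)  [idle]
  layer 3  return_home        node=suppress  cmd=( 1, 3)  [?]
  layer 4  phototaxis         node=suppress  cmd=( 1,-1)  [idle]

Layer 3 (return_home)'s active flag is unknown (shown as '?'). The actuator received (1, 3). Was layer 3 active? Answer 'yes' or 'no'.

If layer 3 is active=yes:
  actuator would be (1, 3)
If layer 3 is active=no:
  actuator would be (3, 3)
Observed (1, 3), so layer 3 was active.

yes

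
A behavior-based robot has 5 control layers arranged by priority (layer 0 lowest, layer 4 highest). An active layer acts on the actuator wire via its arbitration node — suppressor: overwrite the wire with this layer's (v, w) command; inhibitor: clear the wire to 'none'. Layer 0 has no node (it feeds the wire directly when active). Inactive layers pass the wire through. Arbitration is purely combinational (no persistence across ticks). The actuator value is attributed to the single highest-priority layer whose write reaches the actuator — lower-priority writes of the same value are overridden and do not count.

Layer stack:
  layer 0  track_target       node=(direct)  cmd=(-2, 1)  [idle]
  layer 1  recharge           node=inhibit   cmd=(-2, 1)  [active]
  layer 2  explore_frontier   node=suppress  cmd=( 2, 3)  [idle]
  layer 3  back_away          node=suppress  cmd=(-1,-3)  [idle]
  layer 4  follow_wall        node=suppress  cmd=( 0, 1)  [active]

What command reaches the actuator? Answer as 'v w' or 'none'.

0 1

[0] track_target off; wire := none
[1] recharge on (inhibit); wire := none
[2] explore_frontier off; pass none
[3] back_away off; pass none
[4] follow_wall on (suppress); wire := (0, 1)
output (0, 1)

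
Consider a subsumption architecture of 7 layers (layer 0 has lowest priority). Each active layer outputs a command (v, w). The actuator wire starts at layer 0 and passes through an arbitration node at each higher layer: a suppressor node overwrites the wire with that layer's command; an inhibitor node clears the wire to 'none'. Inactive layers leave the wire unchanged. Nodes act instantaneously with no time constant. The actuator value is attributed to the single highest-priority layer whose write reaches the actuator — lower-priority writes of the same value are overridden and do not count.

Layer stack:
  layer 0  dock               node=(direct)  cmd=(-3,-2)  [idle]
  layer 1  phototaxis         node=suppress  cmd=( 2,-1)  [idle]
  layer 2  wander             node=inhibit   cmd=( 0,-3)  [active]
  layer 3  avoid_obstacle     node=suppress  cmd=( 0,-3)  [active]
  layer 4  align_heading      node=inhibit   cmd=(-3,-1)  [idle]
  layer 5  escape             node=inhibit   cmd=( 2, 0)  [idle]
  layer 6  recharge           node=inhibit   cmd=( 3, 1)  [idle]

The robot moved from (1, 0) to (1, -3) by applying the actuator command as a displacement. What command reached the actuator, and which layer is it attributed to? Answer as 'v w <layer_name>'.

0 -3 avoid_obstacle

displacement = (1, -3) − (1, 0) = (0, -3)
L0 dock: idle → wire = none
L1 phototaxis: idle → wire stays none
L2 wander: active, inhibitor → wire = none
L3 avoid_obstacle: active, suppressor → wire = (0, -3)
L4 align_heading: idle → wire stays (0, -3)
L5 escape: idle → wire stays (0, -3)
L6 recharge: idle → wire stays (0, -3)
actuator = (0, -3) — from layer 3 (avoid_obstacle)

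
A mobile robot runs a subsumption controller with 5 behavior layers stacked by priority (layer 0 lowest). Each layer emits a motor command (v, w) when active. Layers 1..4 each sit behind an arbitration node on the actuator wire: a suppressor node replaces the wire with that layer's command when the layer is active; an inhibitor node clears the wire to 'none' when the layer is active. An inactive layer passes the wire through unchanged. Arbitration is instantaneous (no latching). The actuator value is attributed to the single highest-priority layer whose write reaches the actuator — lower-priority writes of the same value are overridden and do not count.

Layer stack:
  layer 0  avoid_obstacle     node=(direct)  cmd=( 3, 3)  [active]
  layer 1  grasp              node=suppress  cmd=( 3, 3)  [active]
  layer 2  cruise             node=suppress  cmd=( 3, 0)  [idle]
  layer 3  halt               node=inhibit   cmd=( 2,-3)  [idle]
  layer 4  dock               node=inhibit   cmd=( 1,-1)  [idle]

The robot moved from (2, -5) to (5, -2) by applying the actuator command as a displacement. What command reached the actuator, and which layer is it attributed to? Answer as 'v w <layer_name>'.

3 3 grasp

displacement = (5, -2) − (2, -5) = (3, 3)
L0 avoid_obstacle: active, feeds wire = (3, 3)
L1 grasp: active, suppressor → wire = (3, 3)
L2 cruise: idle → wire stays (3, 3)
L3 halt: idle → wire stays (3, 3)
L4 dock: idle → wire stays (3, 3)
actuator = (3, 3) — from layer 1 (grasp)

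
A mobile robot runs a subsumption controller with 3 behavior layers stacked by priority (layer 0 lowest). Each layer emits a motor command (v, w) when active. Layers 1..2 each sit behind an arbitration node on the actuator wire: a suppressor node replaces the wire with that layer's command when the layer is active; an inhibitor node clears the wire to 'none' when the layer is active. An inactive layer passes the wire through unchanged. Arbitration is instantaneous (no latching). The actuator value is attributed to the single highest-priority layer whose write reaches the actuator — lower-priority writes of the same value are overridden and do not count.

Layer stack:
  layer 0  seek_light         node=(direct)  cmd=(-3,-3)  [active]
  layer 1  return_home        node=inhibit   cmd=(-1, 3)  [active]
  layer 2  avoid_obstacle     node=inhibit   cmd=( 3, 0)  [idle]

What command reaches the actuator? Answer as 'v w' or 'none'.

[0] seek_light on; wire := (-3, -3)
[1] return_home on (inhibit); wire := none
[2] avoid_obstacle off; pass none
output none

none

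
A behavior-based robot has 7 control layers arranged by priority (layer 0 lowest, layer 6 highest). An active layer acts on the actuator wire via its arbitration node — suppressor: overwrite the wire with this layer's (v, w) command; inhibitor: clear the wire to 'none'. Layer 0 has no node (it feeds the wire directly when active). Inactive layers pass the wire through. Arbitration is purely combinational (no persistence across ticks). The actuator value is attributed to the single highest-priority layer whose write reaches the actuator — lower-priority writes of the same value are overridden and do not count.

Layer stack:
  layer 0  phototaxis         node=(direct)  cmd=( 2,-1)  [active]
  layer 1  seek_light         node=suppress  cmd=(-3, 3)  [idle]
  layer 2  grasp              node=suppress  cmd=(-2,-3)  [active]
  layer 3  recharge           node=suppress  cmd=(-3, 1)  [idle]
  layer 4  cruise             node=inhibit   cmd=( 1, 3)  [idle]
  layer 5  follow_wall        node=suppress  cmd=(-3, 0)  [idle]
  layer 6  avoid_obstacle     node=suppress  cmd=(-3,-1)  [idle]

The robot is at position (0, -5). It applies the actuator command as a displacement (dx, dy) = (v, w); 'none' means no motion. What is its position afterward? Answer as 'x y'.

-2 -8

L0 phototaxis: active, feeds wire = (2, -1)
L1 seek_light: idle → wire stays (2, -1)
L2 grasp: active, suppressor → wire = (-2, -3)
L3 recharge: idle → wire stays (-2, -3)
L4 cruise: idle → wire stays (-2, -3)
L5 follow_wall: idle → wire stays (-2, -3)
L6 avoid_obstacle: idle → wire stays (-2, -3)
actuator = (-2, -3)
position: (0, -5) + (-2, -3) = (-2, -8)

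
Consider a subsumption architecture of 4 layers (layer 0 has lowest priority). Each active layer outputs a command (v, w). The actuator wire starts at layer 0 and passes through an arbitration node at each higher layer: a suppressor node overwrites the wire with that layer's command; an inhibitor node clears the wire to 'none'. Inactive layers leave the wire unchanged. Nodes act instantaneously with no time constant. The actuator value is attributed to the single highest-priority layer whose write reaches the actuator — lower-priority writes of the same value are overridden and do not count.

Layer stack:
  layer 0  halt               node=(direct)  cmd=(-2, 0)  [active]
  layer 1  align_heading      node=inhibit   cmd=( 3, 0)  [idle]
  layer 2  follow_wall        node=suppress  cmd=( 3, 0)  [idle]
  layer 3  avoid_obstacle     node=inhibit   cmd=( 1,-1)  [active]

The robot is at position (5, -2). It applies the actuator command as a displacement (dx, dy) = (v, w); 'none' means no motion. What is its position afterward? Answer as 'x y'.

layer 0 (halt) active — direct: (-2, 0)
layer 1 (align_heading) idle — unchanged: (-2, 0)
layer 2 (follow_wall) idle — unchanged: (-2, 0)
layer 3 (avoid_obstacle) active — inhibits: none
→ actuator none
position: (5, -2) + none = (5, -2)

5 -2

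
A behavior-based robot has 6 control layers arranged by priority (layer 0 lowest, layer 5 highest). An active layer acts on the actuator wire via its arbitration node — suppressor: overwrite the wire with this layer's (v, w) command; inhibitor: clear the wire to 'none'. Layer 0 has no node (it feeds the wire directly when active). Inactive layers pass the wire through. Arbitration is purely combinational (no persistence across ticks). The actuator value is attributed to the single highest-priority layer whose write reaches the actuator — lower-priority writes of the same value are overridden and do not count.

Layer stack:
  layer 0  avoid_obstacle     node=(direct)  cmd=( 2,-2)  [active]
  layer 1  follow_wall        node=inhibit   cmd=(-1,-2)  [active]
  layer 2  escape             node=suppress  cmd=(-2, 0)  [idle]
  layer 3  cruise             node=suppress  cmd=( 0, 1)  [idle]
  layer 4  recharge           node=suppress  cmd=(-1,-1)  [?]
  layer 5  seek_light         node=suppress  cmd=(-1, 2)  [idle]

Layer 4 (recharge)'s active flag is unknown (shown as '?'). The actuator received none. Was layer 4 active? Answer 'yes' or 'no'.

no

If layer 4 is active=yes:
  actuator would be (-1, -1)
If layer 4 is active=no:
  actuator would be none
Observed none, so layer 4 was idle.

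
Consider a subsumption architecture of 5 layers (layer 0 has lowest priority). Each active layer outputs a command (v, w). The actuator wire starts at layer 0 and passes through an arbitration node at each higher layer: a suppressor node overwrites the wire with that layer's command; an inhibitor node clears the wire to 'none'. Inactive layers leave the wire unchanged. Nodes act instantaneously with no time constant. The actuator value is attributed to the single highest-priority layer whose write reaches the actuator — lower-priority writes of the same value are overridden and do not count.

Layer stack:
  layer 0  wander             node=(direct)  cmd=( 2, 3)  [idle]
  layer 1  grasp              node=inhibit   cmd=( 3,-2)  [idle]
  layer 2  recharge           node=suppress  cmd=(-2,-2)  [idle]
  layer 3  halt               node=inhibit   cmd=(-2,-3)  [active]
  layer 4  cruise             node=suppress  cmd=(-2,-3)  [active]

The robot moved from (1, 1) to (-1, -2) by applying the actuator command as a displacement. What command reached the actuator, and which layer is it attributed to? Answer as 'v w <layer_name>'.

-2 -3 cruise

displacement = (-1, -2) − (1, 1) = (-2, -3)
L0 wander: idle → wire = none
L1 grasp: idle → wire stays none
L2 recharge: idle → wire stays none
L3 halt: active, inhibitor → wire = none
L4 cruise: active, suppressor → wire = (-2, -3)
actuator = (-2, -3) — from layer 4 (cruise)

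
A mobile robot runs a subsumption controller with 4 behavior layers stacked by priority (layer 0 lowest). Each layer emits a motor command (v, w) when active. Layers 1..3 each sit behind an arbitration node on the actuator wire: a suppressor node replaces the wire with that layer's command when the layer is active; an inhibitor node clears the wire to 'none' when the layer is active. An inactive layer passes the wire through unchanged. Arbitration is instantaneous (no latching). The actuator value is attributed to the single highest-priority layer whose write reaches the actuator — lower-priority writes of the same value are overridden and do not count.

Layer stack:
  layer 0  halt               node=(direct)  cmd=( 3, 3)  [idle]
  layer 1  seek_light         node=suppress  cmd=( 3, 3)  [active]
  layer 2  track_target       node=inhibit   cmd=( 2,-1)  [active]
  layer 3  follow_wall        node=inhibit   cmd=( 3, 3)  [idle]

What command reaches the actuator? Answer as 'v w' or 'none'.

layer 0 (halt) idle — none
layer 1 (seek_light) active — suppresses: (3, 3)
layer 2 (track_target) active — inhibits: none
layer 3 (follow_wall) idle — unchanged: none
→ actuator none

none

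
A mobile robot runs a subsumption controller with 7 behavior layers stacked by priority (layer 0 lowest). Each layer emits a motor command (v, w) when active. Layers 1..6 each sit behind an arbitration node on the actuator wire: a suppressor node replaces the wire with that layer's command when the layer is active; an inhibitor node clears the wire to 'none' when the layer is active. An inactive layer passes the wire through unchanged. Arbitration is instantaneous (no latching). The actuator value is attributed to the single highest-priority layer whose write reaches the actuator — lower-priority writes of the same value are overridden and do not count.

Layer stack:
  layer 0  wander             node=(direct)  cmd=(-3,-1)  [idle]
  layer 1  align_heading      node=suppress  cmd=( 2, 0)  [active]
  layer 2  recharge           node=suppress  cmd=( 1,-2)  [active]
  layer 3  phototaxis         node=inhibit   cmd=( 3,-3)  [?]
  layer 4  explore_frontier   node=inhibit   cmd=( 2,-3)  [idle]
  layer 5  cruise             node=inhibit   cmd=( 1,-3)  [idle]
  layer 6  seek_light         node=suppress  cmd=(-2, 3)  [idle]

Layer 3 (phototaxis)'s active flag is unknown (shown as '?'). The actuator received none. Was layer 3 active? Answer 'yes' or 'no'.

If layer 3 is active=yes:
  actuator would be none
If layer 3 is active=no:
  actuator would be (1, -2)
Observed none, so layer 3 was active.

yes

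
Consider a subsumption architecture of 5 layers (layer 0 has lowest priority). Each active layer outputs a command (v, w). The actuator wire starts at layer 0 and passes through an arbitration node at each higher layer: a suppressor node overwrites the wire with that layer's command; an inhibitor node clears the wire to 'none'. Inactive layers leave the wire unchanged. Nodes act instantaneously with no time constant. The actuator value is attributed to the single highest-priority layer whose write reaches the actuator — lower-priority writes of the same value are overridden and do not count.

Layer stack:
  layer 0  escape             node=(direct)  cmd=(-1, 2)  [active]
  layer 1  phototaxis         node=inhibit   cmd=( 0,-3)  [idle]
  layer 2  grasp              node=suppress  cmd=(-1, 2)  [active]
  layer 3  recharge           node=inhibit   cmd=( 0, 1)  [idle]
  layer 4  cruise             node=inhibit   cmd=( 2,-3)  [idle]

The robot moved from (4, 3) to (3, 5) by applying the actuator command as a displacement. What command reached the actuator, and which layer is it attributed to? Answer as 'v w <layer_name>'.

displacement = (3, 5) − (4, 3) = (-1, 2)
layer 0 (escape) active — direct: (-1, 2)
layer 1 (phototaxis) idle — unchanged: (-1, 2)
layer 2 (grasp) active — suppresses: (-1, 2)
layer 3 (recharge) idle — unchanged: (-1, 2)
layer 4 (cruise) idle — unchanged: (-1, 2)
→ actuator (-1, 2) — from layer 2 (grasp)

-1 2 grasp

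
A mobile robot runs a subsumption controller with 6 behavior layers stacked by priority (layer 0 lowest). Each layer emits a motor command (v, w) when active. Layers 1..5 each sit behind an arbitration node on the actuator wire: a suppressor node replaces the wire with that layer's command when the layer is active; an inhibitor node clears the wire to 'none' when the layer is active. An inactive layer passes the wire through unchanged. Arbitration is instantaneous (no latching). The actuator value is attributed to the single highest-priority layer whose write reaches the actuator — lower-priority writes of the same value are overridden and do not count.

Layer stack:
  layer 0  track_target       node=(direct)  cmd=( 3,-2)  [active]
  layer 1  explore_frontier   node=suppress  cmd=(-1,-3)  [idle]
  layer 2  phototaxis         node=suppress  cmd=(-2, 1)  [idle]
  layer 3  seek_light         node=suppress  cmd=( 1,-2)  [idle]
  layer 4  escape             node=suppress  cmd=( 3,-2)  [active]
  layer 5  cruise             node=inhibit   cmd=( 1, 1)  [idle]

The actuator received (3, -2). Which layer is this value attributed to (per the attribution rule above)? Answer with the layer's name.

escape

layer 0 (track_target) active — direct: (3, -2)
layer 1 (explore_frontier) idle — unchanged: (3, -2)
layer 2 (phototaxis) idle — unchanged: (3, -2)
layer 3 (seek_light) idle — unchanged: (3, -2)
layer 4 (escape) active — suppresses: (3, -2)
layer 5 (cruise) idle — unchanged: (3, -2)
→ actuator (3, -2)
last writer: layer 4 = escape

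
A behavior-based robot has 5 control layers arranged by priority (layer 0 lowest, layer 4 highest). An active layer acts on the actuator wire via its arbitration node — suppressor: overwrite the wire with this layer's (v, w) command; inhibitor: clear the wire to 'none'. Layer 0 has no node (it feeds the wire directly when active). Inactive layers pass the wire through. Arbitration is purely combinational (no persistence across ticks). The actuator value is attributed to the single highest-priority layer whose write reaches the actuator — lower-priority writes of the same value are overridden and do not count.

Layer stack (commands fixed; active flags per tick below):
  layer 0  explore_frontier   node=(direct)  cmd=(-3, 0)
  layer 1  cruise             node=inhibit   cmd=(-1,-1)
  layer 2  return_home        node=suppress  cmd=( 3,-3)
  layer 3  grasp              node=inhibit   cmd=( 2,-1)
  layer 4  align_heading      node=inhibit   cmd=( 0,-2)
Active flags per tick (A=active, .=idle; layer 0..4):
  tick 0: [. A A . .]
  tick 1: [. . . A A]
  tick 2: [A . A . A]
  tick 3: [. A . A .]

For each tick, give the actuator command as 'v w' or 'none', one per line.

3 -3
none
none
none

tick 0:
  [0] explore_frontier off; wire := none
  [1] cruise on (inhibit); wire := none
  [2] return_home on (suppress); wire := (3, -3)
  [3] grasp off; pass (3, -3)
  [4] align_heading off; pass (3, -3)
  output (3, -3)
tick 1:
  [0] explore_frontier off; wire := none
  [1] cruise off; pass none
  [2] return_home off; pass none
  [3] grasp on (inhibit); wire := none
  [4] align_heading on (inhibit); wire := none
  output none
tick 2:
  [0] explore_frontier on; wire := (-3, 0)
  [1] cruise off; pass (-3, 0)
  [2] return_home on (suppress); wire := (3, -3)
  [3] grasp off; pass (3, -3)
  [4] align_heading on (inhibit); wire := none
  output none
tick 3:
  [0] explore_frontier off; wire := none
  [1] cruise on (inhibit); wire := none
  [2] return_home off; pass none
  [3] grasp on (inhibit); wire := none
  [4] align_heading off; pass none
  output none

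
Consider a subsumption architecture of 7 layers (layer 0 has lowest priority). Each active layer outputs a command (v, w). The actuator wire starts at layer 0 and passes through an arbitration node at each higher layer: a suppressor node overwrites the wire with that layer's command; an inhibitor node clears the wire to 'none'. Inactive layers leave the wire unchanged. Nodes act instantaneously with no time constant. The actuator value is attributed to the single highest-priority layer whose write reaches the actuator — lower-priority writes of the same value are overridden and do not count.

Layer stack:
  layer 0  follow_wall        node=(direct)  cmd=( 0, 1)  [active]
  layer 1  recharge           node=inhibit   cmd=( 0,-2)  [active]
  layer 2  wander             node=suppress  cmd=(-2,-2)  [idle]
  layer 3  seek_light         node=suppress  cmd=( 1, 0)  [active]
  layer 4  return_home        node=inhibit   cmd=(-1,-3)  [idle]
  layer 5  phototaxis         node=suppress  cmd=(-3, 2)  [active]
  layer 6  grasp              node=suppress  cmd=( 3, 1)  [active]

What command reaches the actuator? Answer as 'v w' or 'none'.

layer 0 (follow_wall) active — direct: (0, 1)
layer 1 (recharge) active — inhibits: none
layer 2 (wander) idle — unchanged: none
layer 3 (seek_light) active — suppresses: (1, 0)
layer 4 (return_home) idle — unchanged: (1, 0)
layer 5 (phototaxis) active — suppresses: (-3, 2)
layer 6 (grasp) active — suppresses: (3, 1)
→ actuator (3, 1)

3 1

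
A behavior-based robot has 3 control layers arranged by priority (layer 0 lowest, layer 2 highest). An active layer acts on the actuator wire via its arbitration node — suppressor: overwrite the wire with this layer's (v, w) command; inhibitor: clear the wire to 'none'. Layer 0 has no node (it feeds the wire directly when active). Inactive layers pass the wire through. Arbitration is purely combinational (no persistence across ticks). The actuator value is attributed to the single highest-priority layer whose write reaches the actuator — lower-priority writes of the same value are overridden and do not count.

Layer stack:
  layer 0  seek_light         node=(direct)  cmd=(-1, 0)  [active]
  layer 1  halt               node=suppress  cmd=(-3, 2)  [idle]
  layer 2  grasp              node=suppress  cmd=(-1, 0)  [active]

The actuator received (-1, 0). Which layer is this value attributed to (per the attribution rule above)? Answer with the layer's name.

layer 0 (seek_light) active — direct: (-1, 0)
layer 1 (halt) idle — unchanged: (-1, 0)
layer 2 (grasp) active — suppresses: (-1, 0)
→ actuator (-1, 0)
last writer: layer 2 = grasp

grasp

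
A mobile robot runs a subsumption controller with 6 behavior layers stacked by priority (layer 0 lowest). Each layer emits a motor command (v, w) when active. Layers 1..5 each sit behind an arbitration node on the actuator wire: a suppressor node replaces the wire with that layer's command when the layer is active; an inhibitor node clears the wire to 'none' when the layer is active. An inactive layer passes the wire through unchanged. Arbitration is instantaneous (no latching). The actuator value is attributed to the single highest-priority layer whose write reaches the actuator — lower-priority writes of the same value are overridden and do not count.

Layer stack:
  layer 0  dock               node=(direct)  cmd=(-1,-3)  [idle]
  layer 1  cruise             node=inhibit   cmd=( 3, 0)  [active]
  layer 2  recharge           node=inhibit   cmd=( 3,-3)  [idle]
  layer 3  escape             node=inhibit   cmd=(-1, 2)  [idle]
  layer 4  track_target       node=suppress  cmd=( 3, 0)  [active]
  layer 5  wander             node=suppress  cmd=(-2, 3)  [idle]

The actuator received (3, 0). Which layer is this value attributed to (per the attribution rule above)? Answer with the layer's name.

track_target

[0] dock off; wire := none
[1] cruise on (inhibit); wire := none
[2] recharge off; pass none
[3] escape off; pass none
[4] track_target on (suppress); wire := (3, 0)
[5] wander off; pass (3, 0)
output (3, 0)
last writer: layer 4 = track_target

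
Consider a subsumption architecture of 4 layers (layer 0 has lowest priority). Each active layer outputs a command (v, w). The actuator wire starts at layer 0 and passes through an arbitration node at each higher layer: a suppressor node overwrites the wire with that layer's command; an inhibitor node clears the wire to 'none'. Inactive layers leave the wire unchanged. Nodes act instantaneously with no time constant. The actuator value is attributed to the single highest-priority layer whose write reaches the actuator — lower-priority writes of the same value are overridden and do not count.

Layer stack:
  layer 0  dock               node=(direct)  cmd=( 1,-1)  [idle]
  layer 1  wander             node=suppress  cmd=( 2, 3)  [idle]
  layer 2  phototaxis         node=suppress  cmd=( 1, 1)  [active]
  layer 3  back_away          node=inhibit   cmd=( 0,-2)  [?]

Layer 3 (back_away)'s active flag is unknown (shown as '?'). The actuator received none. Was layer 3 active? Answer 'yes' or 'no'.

yes

If layer 3 is active=yes:
  actuator would be none
If layer 3 is active=no:
  actuator would be (1, 1)
Observed none, so layer 3 was active.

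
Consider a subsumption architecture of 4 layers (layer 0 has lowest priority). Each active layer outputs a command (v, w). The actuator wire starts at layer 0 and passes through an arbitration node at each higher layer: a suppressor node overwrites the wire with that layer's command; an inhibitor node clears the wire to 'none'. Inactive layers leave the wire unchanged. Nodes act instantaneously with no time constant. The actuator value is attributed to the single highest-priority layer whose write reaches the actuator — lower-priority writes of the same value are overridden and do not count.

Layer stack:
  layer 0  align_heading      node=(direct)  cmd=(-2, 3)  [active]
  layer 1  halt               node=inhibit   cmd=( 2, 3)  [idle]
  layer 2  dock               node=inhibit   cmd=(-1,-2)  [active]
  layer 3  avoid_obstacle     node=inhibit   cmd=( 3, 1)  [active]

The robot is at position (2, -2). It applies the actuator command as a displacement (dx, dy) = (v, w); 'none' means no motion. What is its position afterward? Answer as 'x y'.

[0] align_heading on; wire := (-2, 3)
[1] halt off; pass (-2, 3)
[2] dock on (inhibit); wire := none
[3] avoid_obstacle on (inhibit); wire := none
output none
position: (2, -2) + none = (2, -2)

2 -2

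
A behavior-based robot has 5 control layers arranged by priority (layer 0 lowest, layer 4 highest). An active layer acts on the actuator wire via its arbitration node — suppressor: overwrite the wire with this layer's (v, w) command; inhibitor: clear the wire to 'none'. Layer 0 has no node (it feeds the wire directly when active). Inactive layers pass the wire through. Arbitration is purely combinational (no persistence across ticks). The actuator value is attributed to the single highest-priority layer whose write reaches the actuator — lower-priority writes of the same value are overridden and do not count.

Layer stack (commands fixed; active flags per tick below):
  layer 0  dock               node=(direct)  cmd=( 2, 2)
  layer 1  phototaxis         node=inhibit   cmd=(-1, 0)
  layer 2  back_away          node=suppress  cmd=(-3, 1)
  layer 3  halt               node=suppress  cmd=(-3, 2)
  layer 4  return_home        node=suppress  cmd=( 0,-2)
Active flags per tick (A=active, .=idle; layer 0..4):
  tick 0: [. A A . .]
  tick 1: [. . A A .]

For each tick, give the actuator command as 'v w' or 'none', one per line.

tick 0:
  L0 dock: idle → wire = none
  L1 phototaxis: active, inhibitor → wire = none
  L2 back_away: active, suppressor → wire = (-3, 1)
  L3 halt: idle → wire stays (-3, 1)
  L4 return_home: idle → wire stays (-3, 1)
  actuator = (-3, 1)
tick 1:
  L0 dock: idle → wire = none
  L1 phototaxis: idle → wire stays none
  L2 back_away: active, suppressor → wire = (-3, 1)
  L3 halt: active, suppressor → wire = (-3, 2)
  L4 return_home: idle → wire stays (-3, 2)
  actuator = (-3, 2)

-3 1
-3 2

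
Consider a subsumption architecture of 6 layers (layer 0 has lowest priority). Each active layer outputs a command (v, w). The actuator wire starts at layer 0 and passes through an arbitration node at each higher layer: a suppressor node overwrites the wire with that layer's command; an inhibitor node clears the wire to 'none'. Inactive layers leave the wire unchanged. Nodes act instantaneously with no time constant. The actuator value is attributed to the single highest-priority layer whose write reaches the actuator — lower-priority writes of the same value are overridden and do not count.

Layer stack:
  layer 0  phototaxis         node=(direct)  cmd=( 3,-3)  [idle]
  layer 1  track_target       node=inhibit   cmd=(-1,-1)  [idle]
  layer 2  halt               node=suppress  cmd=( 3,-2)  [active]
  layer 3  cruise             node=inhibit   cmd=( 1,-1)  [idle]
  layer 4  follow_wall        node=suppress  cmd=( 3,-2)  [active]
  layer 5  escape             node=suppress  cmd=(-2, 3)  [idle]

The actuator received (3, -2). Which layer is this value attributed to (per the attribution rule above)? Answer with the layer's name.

follow_wall

layer 0 (phototaxis) idle — none
layer 1 (track_target) idle — unchanged: none
layer 2 (halt) active — suppresses: (3, -2)
layer 3 (cruise) idle — unchanged: (3, -2)
layer 4 (follow_wall) active — suppresses: (3, -2)
layer 5 (escape) idle — unchanged: (3, -2)
→ actuator (3, -2)
last writer: layer 4 = follow_wall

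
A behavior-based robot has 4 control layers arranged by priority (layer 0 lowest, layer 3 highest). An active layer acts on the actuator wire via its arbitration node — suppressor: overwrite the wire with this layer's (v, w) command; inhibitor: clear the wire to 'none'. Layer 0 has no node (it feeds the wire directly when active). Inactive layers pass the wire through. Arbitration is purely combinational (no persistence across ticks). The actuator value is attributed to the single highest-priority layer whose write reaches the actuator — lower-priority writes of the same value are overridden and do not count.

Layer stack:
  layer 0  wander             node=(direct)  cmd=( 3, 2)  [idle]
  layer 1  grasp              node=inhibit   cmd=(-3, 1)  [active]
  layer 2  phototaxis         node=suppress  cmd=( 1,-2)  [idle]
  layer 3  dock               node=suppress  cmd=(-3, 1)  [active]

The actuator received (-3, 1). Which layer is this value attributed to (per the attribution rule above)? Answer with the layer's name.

dock

L0 wander: idle → wire = none
L1 grasp: active, inhibitor → wire = none
L2 phototaxis: idle → wire stays none
L3 dock: active, suppressor → wire = (-3, 1)
actuator = (-3, 1)
last writer: layer 3 = dock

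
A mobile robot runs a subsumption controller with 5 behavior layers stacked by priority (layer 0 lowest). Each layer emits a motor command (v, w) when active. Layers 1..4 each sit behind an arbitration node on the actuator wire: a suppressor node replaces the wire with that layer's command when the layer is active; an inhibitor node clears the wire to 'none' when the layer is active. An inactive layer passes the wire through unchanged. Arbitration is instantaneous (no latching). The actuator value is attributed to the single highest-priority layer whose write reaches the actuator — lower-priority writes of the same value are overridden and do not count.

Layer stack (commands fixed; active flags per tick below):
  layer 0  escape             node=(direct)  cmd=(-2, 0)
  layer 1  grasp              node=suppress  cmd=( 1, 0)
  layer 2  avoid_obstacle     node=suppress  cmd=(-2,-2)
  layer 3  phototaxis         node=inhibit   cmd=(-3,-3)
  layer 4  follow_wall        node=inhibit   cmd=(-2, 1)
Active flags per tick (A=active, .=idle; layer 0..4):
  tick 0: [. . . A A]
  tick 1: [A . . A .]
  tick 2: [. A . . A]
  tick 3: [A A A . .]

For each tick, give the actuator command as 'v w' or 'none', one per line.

none
none
none
-2 -2

tick 0:
  L0 escape: idle → wire = none
  L1 grasp: idle → wire stays none
  L2 avoid_obstacle: idle → wire stays none
  L3 phototaxis: active, inhibitor → wire = none
  L4 follow_wall: active, inhibitor → wire = none
  actuator = none
tick 1:
  L0 escape: active, feeds wire = (-2, 0)
  L1 grasp: idle → wire stays (-2, 0)
  L2 avoid_obstacle: idle → wire stays (-2, 0)
  L3 phototaxis: active, inhibitor → wire = none
  L4 follow_wall: idle → wire stays none
  actuator = none
tick 2:
  L0 escape: idle → wire = none
  L1 grasp: active, suppressor → wire = (1, 0)
  L2 avoid_obstacle: idle → wire stays (1, 0)
  L3 phototaxis: idle → wire stays (1, 0)
  L4 follow_wall: active, inhibitor → wire = none
  actuator = none
tick 3:
  L0 escape: active, feeds wire = (-2, 0)
  L1 grasp: active, suppressor → wire = (1, 0)
  L2 avoid_obstacle: active, suppressor → wire = (-2, -2)
  L3 phototaxis: idle → wire stays (-2, -2)
  L4 follow_wall: idle → wire stays (-2, -2)
  actuator = (-2, -2)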